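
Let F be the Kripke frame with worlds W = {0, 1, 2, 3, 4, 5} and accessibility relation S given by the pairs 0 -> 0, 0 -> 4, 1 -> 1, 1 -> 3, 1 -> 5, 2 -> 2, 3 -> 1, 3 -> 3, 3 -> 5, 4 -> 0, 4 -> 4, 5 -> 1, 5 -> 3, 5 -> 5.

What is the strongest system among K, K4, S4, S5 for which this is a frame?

Transitive (axiom 4): yes — every two-step S-path is closed by a direct edge.
Reflexive (axiom T): yes — every world is S-related to itself.
Euclidean (axiom 5): yes — any two successors of a common world are S-related.
So F validates K, K4, S4, S5. The strongest is S5.

S5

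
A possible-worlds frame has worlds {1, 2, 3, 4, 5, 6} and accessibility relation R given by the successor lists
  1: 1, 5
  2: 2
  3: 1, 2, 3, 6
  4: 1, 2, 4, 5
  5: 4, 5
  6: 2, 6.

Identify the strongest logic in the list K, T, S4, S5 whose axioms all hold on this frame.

T

Reflexive (axiom T): yes — every world is R-related to itself.
Transitive (axiom 4): no — 1 R 5 and 5 R 4, but not 1 R 4.
Euclidean (axiom 5): no — 3 R 1 and 3 R 2, but not 1 R 2.
So F validates K, T; S4 would additionally require R to be transitive. The strongest is T.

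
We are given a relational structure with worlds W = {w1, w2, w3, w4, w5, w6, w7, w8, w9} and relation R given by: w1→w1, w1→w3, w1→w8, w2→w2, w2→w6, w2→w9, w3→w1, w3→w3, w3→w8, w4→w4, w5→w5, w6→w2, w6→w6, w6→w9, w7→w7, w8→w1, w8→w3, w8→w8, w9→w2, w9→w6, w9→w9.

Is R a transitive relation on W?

Transitive: yes — every two-step R-path is closed by a direct edge.

Yes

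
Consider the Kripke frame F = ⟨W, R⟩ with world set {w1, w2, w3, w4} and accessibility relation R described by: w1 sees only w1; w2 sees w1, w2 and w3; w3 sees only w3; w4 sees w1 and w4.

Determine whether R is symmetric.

No

Symmetric: no — w2 R w1 but not w1 R w2.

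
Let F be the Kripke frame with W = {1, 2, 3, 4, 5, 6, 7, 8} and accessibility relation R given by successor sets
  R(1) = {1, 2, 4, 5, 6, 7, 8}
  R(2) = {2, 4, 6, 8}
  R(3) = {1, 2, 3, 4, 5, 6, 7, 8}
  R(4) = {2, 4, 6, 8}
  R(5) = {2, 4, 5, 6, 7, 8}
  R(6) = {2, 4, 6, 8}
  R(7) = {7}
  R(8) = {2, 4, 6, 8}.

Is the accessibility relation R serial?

Serial: yes — every world has a successor (e.g. 1 R 1).

Yes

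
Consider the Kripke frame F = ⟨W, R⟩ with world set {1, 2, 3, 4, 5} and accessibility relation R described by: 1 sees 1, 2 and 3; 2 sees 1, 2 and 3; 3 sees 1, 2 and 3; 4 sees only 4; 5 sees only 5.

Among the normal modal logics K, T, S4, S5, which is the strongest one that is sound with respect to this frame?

S5

Reflexive (axiom T): yes — every world is R-related to itself.
Transitive (axiom 4): yes — every two-step R-path is closed by a direct edge.
Euclidean (axiom 5): yes — any two successors of a common world are R-related.
So F validates K, T, S4, S5. The strongest is S5.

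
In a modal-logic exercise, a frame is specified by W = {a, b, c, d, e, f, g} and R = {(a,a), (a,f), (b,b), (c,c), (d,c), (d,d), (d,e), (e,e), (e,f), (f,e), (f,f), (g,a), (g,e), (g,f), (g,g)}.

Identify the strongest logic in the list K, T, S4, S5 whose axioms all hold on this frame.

T

Reflexive (axiom T): yes — every world is R-related to itself.
Transitive (axiom 4): no — a R f and f R e, but not a R e.
Euclidean (axiom 5): no — d R c and d R e, but not c R e.
So F validates K, T; S4 would additionally require R to be transitive. The strongest is T.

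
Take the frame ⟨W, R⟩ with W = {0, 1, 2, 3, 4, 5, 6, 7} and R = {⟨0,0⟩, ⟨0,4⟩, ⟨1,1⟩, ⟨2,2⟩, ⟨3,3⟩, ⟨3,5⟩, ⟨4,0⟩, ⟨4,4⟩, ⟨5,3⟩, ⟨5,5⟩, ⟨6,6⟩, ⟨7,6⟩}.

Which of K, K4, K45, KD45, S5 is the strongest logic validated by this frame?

Transitive (axiom 4): yes — every two-step R-path is closed by a direct edge.
Euclidean (axiom 5): yes — any two successors of a common world are R-related.
Serial (axiom D): yes — every world has a successor (e.g. 0 R 0).
Reflexive (axiom T): no — 7 is not related to itself.
So F validates K, K4, K45, KD45; S5 would additionally require R to be reflexive. The strongest is KD45.

KD45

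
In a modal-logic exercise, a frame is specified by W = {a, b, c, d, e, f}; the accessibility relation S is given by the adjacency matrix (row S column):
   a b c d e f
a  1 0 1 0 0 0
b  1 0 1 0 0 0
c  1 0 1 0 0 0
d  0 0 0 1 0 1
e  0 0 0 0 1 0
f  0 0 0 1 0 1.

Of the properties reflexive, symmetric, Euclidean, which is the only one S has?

Reflexive: no — b is not related to itself.
Symmetric: no — b S a but not a S b.
Euclidean: yes — any two successors of a common world are S-related.
Only Euclidean holds.

Euclidean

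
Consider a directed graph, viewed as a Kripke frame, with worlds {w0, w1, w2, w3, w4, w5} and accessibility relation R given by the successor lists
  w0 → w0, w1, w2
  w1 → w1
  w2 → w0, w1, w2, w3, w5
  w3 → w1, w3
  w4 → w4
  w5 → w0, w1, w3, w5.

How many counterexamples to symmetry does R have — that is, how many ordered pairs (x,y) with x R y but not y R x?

Enumerating: (w0,w1), (w2,w1), (w2,w3), (w2,w5), (w3,w1), (w5,w0), (w5,w1), (w5,w3).

8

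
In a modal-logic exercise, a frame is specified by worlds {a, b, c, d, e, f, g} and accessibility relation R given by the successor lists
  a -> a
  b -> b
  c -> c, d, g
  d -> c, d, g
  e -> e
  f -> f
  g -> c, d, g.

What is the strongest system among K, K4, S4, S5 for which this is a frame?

S5

Transitive (axiom 4): yes — every two-step R-path is closed by a direct edge.
Reflexive (axiom T): yes — every world is R-related to itself.
Euclidean (axiom 5): yes — any two successors of a common world are R-related.
So F validates K, K4, S4, S5. The strongest is S5.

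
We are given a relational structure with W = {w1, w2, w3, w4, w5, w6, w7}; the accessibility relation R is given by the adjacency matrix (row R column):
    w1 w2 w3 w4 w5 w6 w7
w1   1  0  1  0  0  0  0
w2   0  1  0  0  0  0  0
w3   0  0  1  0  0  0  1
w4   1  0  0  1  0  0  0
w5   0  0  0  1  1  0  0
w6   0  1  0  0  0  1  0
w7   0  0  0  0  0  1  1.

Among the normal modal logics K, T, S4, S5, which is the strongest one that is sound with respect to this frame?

Reflexive (axiom T): yes — every world is R-related to itself.
Transitive (axiom 4): no — w1 R w3 and w3 R w7, but not w1 R w7.
Euclidean (axiom 5): no — w1 R w3 and w1 R w1, but not w3 R w1.
So F validates K, T; S4 would additionally require R to be transitive. The strongest is T.

T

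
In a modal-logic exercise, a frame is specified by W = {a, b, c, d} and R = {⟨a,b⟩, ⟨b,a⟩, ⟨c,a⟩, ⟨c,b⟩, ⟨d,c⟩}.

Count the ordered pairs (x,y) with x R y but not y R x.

3

Enumerating: (c,a), (c,b), (d,c).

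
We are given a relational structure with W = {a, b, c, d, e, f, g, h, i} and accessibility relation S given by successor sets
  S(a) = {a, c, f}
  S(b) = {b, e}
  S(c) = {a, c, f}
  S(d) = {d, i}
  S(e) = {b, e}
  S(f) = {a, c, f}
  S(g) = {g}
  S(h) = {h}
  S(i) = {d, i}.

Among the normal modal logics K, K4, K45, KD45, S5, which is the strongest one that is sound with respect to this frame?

S5

Transitive (axiom 4): yes — every two-step S-path is closed by a direct edge.
Euclidean (axiom 5): yes — any two successors of a common world are S-related.
Serial (axiom D): yes — every world has a successor (e.g. a S a).
Reflexive (axiom T): yes — every world is S-related to itself.
So F validates K, K4, K45, KD45, S5. The strongest is S5.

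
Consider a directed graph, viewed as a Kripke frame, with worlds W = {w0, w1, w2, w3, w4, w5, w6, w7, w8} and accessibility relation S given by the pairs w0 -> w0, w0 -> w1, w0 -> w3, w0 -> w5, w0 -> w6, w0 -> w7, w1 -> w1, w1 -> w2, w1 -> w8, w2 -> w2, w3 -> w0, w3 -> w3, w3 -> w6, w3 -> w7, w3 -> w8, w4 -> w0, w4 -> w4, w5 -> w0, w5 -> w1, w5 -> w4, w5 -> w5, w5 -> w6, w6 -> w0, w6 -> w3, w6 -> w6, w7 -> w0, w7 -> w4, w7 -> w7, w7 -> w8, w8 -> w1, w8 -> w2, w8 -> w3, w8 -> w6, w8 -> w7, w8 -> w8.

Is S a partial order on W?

No

Reflexive: yes — every world is S-related to itself.
Transitive: no — w0 S w1 and w1 S w2, but not w0 S w2.
Antisymmetric: no — w0 S w3 and w3 S w0 with w0 ≠ w3.
So S is not a partial order.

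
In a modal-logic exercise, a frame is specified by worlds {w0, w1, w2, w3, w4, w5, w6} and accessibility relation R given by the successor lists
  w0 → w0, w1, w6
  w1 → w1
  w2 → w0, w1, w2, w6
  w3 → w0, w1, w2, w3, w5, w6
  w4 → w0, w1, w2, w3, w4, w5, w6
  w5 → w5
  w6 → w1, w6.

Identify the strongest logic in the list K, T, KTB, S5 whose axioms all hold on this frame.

T

Reflexive (axiom T): yes — every world is R-related to itself.
Symmetric (axiom B): no — w0 R w1 but not w1 R w0.
Euclidean (axiom 5): no — w0 R w1 and w0 R w6, but not w1 R w6.
So F validates K, T; KTB would additionally require R to be symmetric. The strongest is T.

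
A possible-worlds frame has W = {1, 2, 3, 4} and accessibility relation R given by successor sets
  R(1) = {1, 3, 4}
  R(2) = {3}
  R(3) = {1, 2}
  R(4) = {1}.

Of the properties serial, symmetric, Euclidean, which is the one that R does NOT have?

Euclidean

Serial: yes — every world has a successor (e.g. 1 R 1).
Symmetric: yes — every pair in R has its reverse in R.
Euclidean: no — 1 R 3 and 1 R 4, but not 3 R 4.
Only Euclidean fails.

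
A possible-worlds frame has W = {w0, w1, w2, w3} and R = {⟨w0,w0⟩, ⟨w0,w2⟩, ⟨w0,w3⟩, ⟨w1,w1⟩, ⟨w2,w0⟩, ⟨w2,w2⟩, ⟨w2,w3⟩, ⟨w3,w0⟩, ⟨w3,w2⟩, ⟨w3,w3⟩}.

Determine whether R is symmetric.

Symmetric: yes — every pair in R has its reverse in R.

Yes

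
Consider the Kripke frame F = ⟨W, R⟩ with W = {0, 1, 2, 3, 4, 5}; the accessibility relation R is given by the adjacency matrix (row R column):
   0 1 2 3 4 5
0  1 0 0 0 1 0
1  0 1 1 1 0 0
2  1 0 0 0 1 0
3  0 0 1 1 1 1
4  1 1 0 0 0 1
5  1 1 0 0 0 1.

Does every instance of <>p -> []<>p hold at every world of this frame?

No

The schema 5 characterises exactly the Euclidean frames.
Euclidean: no — 1 R 2 and 1 R 3, but not 2 R 3.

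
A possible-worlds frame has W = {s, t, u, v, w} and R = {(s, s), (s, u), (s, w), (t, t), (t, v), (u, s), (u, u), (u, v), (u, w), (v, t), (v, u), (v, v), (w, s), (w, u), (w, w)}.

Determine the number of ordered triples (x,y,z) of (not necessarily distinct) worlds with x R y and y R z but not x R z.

Enumerating: (s,u,v), (t,v,u), (u,v,t), (v,u,s), (v,u,w), (w,u,v).

6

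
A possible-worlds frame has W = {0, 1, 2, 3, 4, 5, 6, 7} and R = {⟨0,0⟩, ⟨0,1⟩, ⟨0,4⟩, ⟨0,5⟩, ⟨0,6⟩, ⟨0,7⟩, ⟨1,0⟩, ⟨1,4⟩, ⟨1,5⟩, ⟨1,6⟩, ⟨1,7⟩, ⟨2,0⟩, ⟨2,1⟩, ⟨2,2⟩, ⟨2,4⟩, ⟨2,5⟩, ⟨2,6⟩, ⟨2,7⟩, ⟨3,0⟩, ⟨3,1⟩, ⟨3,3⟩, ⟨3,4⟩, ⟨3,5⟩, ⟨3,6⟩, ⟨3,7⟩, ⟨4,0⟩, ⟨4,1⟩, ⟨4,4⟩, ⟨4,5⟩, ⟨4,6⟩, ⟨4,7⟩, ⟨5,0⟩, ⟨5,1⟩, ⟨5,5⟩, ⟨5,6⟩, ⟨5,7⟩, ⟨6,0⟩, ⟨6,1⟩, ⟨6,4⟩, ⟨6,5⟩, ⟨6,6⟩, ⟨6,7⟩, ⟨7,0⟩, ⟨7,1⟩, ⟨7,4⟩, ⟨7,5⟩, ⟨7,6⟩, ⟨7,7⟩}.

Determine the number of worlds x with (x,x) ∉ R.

1

Enumerating: 1.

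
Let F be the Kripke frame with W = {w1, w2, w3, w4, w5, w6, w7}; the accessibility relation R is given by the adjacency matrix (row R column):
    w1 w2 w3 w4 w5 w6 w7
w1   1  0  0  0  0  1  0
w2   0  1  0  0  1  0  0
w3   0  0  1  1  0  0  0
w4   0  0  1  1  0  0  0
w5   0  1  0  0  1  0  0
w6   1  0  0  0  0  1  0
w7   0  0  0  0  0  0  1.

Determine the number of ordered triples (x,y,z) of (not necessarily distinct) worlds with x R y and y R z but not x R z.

R is transitive; there are no such tuples.

0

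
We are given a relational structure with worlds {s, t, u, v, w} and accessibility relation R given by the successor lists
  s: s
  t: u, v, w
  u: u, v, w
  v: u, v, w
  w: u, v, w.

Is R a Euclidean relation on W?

Euclidean: yes — any two successors of a common world are R-related.

Yes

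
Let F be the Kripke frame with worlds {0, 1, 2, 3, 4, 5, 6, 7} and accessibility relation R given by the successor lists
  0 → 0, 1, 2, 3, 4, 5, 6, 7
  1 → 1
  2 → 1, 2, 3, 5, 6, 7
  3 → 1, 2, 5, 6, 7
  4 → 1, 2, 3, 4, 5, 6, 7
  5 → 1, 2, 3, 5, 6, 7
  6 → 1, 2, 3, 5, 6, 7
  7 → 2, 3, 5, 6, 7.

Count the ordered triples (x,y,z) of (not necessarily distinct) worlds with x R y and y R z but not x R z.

8

Enumerating: (3,2,3), (3,5,3), (3,6,3), (3,7,3), (7,2,1), (7,3,1), (7,5,1), (7,6,1).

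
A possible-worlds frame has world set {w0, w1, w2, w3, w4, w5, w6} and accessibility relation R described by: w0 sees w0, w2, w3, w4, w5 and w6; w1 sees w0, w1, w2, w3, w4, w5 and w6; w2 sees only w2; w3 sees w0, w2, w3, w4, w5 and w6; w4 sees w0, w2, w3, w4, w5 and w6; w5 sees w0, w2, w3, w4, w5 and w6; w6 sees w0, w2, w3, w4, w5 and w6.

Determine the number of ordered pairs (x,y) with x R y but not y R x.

Enumerating: (w0,w2), (w1,w0), (w1,w2), (w1,w3), (w1,w4), (w1,w5), (w1,w6), (w3,w2), (w4,w2), (w5,w2), (w6,w2).

11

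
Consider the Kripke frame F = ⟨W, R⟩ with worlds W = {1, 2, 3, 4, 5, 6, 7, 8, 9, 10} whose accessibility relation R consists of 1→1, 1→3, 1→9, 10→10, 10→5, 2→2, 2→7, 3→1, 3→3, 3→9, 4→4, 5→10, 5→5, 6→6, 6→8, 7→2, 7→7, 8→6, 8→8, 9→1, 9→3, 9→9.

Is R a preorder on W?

Reflexive: yes — every world is R-related to itself.
Transitive: yes — every two-step R-path is closed by a direct edge.
So R is a preorder.

Yes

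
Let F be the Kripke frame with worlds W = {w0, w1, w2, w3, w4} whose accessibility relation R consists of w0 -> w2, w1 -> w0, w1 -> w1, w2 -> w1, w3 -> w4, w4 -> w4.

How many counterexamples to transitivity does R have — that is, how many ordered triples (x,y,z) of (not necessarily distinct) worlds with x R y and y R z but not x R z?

Enumerating: (w0,w2,w1), (w1,w0,w2), (w2,w1,w0).

3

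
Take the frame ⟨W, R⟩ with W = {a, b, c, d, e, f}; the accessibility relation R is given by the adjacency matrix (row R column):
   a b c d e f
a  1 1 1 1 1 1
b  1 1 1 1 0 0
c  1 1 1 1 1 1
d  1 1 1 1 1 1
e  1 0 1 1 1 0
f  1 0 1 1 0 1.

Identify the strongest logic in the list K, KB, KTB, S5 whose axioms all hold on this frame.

Symmetric (axiom B): yes — every pair in R has its reverse in R.
Reflexive (axiom T): yes — every world is R-related to itself.
Euclidean (axiom 5): no — a R b and a R e, but not b R e.
So F validates K, KB, KTB; S5 would additionally require R to be Euclidean. The strongest is KTB.

KTB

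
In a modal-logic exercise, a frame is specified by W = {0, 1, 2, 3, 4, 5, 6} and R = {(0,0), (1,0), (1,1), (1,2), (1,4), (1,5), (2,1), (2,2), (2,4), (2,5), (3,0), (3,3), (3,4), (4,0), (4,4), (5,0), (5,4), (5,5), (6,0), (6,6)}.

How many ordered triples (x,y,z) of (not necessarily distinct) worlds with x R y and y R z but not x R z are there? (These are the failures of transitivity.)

3

Enumerating: (2,1,0), (2,4,0), (2,5,0).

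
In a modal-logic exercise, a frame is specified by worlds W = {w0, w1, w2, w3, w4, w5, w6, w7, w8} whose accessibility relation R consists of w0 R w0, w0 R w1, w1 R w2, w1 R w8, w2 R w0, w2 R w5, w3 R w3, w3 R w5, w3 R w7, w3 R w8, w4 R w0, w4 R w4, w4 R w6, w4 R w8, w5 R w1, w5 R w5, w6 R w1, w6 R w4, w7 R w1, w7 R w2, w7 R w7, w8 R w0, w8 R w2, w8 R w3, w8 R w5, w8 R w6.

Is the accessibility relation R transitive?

Transitive: no — w0 R w1 and w1 R w2, but not w0 R w2.

No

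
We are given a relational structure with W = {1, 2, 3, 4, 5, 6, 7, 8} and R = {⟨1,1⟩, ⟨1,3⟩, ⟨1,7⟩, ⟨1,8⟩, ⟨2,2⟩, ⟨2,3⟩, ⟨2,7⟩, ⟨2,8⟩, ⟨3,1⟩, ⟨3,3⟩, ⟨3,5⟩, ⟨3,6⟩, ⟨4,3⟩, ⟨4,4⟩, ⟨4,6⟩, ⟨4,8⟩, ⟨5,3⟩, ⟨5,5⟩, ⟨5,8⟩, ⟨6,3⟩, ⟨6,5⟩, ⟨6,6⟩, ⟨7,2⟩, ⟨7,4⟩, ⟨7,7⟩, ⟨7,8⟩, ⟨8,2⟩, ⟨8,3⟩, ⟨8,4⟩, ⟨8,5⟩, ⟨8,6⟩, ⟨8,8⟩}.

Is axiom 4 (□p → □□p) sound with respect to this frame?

Axiom 4 corresponds to the accessibility relation being transitive.
Transitive: no — 1 R 3 and 3 R 5, but not 1 R 5.

No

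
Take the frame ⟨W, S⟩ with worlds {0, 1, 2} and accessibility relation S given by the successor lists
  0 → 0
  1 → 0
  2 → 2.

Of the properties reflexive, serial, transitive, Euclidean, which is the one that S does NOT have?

Reflexive: no — 1 is not related to itself.
Serial: yes — every world has a successor (e.g. 0 S 0).
Transitive: yes — every two-step S-path is closed by a direct edge.
Euclidean: yes — any two successors of a common world are S-related.
Only reflexive fails.

reflexive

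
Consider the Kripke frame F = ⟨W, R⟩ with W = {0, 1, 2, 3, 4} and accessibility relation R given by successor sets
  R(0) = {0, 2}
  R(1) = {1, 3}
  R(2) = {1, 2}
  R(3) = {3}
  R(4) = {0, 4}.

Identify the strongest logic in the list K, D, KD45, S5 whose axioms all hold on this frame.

Serial (axiom D): yes — every world has a successor (e.g. 0 R 0).
Euclidean (axiom 5): no — 0 R 2 and 0 R 0, but not 2 R 0.
Transitive (axiom 4): no — 0 R 2 and 2 R 1, but not 0 R 1.
Reflexive (axiom T): yes — every world is R-related to itself.
So F validates K, D; KD45 would additionally require R to be Euclidean and transitive. The strongest is D.

D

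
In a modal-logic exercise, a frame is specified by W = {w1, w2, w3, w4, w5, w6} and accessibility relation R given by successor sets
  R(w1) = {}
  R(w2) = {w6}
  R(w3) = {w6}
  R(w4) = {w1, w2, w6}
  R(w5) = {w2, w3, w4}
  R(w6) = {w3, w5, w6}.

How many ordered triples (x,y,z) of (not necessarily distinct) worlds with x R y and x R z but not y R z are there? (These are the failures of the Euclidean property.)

19

Enumerating: (w4,w1,w1), (w4,w1,w2), (w4,w1,w6), (w4,w2,w1), (w4,w2,w2), (w4,w6,w1), (w4,w6,w2), (w5,w2,w2), (w5,w2,w3), (w5,w2,w4), (w5,w3,w2), (w5,w3,w3), … and 7 more.
Total: 19.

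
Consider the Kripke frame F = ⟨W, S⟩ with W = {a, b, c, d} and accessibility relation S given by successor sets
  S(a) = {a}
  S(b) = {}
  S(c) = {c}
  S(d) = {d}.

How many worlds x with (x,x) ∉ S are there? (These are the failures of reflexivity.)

1

Enumerating: b.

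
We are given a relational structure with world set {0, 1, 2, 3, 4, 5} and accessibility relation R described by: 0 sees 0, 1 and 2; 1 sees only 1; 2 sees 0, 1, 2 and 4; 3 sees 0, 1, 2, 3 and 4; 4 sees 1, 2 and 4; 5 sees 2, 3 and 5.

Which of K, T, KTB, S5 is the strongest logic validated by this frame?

T

Reflexive (axiom T): yes — every world is R-related to itself.
Symmetric (axiom B): no — 0 R 1 but not 1 R 0.
Euclidean (axiom 5): no — 0 R 1 and 0 R 2, but not 1 R 2.
So F validates K, T; KTB would additionally require R to be symmetric. The strongest is T.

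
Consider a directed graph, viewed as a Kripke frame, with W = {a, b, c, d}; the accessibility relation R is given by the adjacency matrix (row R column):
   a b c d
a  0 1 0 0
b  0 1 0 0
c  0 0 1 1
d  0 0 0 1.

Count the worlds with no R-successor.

R is serial; there are no such worlds.

0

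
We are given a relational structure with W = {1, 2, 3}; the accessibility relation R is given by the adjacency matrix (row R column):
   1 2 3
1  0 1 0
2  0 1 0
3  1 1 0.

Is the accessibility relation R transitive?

Yes

Transitive: yes — every two-step R-path is closed by a direct edge.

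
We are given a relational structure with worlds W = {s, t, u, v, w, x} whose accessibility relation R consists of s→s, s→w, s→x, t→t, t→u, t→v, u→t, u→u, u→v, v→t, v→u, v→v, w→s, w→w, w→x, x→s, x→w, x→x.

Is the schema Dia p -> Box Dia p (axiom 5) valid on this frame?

Yes

The schema 5 characterises exactly the Euclidean frames.
Euclidean: yes — any two successors of a common world are R-related.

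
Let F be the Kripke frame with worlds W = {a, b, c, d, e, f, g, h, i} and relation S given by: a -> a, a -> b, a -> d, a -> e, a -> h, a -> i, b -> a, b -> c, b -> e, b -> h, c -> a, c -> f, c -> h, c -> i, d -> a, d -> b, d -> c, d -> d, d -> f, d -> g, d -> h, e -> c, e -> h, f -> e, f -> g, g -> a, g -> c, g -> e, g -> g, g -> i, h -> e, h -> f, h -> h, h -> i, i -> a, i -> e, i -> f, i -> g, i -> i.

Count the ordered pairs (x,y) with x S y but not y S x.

Enumerating: (a,e), (a,h), (b,c), (b,e), (b,h), (c,a), (c,f), (c,h), (c,i), (d,b), (d,c), (d,f), … and 12 more.
Total: 24.

24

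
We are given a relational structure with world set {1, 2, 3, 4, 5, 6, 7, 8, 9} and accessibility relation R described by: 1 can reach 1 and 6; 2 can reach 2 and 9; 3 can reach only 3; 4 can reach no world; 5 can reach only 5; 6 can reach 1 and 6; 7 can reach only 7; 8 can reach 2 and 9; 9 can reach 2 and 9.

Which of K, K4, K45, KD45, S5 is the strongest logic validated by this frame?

K45

Transitive (axiom 4): yes — every two-step R-path is closed by a direct edge.
Euclidean (axiom 5): yes — any two successors of a common world are R-related.
Serial (axiom D): no — 4 has no R-successor.
Reflexive (axiom T): no — 4 is not related to itself.
So F validates K, K4, K45; KD45 would additionally require R to be serial. The strongest is K45.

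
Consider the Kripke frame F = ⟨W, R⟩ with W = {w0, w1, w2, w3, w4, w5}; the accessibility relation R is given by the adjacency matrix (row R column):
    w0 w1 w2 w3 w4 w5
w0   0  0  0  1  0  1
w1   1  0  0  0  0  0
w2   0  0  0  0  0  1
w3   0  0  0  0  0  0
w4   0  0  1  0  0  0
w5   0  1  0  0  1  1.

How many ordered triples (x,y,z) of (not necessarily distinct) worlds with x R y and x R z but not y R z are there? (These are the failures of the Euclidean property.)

11

Enumerating: (w0,w3,w3), (w0,w3,w5), (w0,w5,w3), (w1,w0,w0), (w4,w2,w2), (w5,w1,w1), (w5,w1,w4), (w5,w1,w5), (w5,w4,w1), (w5,w4,w4), (w5,w4,w5).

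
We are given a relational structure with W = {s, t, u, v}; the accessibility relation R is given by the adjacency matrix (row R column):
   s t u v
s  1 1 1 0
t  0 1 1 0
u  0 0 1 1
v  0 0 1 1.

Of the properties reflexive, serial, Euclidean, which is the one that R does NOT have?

Reflexive: yes — every world is R-related to itself.
Serial: yes — every world has a successor (e.g. s R s).
Euclidean: no — s R u and s R t, but not u R t.
Only Euclidean fails.

Euclidean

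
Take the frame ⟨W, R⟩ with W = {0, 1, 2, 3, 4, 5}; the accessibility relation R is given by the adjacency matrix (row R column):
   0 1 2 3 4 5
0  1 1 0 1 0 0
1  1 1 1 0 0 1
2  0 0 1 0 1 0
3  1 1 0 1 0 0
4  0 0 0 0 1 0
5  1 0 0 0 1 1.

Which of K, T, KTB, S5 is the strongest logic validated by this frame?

T

Reflexive (axiom T): yes — every world is R-related to itself.
Symmetric (axiom B): no — 1 R 2 but not 2 R 1.
Euclidean (axiom 5): no — 0 R 1 and 0 R 3, but not 1 R 3.
So F validates K, T; KTB would additionally require R to be symmetric. The strongest is T.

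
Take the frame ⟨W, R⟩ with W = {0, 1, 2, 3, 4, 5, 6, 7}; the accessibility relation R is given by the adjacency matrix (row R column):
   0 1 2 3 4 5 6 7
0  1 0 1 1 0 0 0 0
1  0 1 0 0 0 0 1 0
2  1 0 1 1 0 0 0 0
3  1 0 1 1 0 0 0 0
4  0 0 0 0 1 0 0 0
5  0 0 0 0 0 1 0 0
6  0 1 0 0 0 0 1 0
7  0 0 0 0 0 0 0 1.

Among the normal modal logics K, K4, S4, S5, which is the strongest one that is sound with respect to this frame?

S5

Transitive (axiom 4): yes — every two-step R-path is closed by a direct edge.
Reflexive (axiom T): yes — every world is R-related to itself.
Euclidean (axiom 5): yes — any two successors of a common world are R-related.
So F validates K, K4, S4, S5. The strongest is S5.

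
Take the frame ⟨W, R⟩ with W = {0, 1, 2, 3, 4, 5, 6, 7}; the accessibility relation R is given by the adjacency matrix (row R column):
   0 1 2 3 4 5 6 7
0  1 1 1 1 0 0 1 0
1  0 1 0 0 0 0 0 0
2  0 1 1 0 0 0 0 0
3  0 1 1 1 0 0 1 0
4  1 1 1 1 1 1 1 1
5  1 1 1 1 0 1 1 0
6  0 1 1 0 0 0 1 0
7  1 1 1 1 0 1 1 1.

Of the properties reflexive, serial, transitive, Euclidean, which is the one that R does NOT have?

Euclidean

Reflexive: yes — every world is R-related to itself.
Serial: yes — every world has a successor (e.g. 0 R 0).
Transitive: yes — every two-step R-path is closed by a direct edge.
Euclidean: no — 0 R 1 and 0 R 2, but not 1 R 2.
Only Euclidean fails.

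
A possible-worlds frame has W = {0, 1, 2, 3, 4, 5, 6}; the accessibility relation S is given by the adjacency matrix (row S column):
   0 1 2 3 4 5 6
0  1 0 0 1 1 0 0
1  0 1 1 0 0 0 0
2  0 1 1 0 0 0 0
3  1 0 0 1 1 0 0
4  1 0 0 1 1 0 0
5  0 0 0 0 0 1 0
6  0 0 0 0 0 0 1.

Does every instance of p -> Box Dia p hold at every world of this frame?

By correspondence theory, B is valid on a frame iff S is symmetric.
Symmetric: yes — every pair in S has its reverse in S.

Yes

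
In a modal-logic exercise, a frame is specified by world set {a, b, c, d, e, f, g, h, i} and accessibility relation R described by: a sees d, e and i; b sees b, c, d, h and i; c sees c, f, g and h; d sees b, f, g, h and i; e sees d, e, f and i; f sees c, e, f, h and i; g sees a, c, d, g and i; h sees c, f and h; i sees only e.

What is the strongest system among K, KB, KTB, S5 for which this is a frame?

K

Symmetric (axiom B): no — a R d but not d R a.
Reflexive (axiom T): no — a is not related to itself.
Euclidean (axiom 5): no — a R d and a R e, but not d R e.
So F validates K; KB would additionally require R to be symmetric. The strongest is K.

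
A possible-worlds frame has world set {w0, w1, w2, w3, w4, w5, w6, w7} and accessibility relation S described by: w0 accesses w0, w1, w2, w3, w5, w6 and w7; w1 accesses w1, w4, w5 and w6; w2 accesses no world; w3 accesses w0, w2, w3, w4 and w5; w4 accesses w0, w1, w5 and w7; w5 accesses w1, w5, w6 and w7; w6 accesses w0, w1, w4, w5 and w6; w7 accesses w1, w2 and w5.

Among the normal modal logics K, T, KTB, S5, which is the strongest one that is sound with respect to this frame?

K

Reflexive (axiom T): no — w2 is not related to itself.
Symmetric (axiom B): no — w0 S w1 but not w1 S w0.
Euclidean (axiom 5): no — w0 S w1 and w0 S w2, but not w1 S w2.
So F validates K; T would additionally require S to be reflexive. The strongest is K.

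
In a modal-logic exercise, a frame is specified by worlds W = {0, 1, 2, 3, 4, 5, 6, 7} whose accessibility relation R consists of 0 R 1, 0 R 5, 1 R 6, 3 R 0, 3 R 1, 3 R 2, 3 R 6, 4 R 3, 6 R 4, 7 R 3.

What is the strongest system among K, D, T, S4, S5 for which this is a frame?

K

Serial (axiom D): no — 2 has no R-successor.
Reflexive (axiom T): no — 0 is not related to itself.
Transitive (axiom 4): no — 0 R 1 and 1 R 6, but not 0 R 6.
Euclidean (axiom 5): no — 0 R 1 and 0 R 5, but not 1 R 5.
So F validates K; D would additionally require R to be serial. The strongest is K.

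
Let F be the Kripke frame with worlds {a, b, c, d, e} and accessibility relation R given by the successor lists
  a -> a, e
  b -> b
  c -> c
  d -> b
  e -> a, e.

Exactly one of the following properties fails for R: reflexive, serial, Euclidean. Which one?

reflexive

Reflexive: no — d is not related to itself.
Serial: yes — every world has a successor (e.g. a R a).
Euclidean: yes — any two successors of a common world are R-related.
Only reflexive fails.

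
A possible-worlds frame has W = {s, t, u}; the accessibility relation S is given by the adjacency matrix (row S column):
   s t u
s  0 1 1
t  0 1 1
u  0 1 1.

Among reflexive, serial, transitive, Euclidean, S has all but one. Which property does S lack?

reflexive

Reflexive: no — s is not related to itself.
Serial: yes — every world has a successor (e.g. s S t).
Transitive: yes — every two-step S-path is closed by a direct edge.
Euclidean: yes — any two successors of a common world are S-related.
Only reflexive fails.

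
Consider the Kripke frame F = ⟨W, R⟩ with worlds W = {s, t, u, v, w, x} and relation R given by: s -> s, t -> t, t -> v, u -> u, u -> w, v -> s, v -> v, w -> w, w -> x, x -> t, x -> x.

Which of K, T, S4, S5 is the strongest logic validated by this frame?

T

Reflexive (axiom T): yes — every world is R-related to itself.
Transitive (axiom 4): no — t R v and v R s, but not t R s.
Euclidean (axiom 5): no — t R v and t R t, but not v R t.
So F validates K, T; S4 would additionally require R to be transitive. The strongest is T.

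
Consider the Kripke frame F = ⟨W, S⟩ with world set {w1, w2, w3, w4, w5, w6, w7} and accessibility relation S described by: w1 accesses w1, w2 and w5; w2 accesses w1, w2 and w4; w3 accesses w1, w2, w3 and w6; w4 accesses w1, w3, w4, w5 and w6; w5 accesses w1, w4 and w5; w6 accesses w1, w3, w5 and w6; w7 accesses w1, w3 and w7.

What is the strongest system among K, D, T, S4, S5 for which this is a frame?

T

Serial (axiom D): yes — every world has a successor (e.g. w1 S w1).
Reflexive (axiom T): yes — every world is S-related to itself.
Transitive (axiom 4): no — w1 S w2 and w2 S w4, but not w1 S w4.
Euclidean (axiom 5): no — w1 S w2 and w1 S w5, but not w2 S w5.
So F validates K, D, T; S4 would additionally require S to be transitive. The strongest is T.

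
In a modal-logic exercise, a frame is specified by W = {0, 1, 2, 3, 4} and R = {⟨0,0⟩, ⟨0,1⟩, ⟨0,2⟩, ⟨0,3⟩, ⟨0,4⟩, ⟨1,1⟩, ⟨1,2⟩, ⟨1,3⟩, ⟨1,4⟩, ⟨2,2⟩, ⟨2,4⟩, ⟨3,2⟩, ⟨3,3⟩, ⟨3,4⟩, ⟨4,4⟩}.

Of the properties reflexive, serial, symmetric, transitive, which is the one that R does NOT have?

symmetric

Reflexive: yes — every world is R-related to itself.
Serial: yes — every world has a successor (e.g. 0 R 0).
Symmetric: no — 0 R 1 but not 1 R 0.
Transitive: yes — every two-step R-path is closed by a direct edge.
Only symmetric fails.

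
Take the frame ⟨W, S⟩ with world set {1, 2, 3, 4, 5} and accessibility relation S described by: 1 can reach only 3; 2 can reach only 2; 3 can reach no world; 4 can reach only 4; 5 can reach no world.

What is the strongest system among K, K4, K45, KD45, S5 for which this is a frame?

K4

Transitive (axiom 4): yes — every two-step S-path is closed by a direct edge.
Euclidean (axiom 5): no — 1 S 3 and 1 S 3, but not 3 S 3.
Serial (axiom D): no — 3 has no S-successor.
Reflexive (axiom T): no — 1 is not related to itself.
So F validates K, K4; K45 would additionally require S to be Euclidean. The strongest is K4.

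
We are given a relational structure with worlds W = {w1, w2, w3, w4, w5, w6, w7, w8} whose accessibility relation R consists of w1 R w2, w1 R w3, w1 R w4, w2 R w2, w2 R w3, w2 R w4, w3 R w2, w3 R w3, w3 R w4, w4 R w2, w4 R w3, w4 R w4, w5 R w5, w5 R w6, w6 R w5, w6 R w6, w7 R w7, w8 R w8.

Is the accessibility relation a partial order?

No

Reflexive: no — w1 is not related to itself.
Transitive: yes — every two-step R-path is closed by a direct edge.
Antisymmetric: no — w2 R w3 and w3 R w2 with w2 ≠ w3.
So R is not a partial order.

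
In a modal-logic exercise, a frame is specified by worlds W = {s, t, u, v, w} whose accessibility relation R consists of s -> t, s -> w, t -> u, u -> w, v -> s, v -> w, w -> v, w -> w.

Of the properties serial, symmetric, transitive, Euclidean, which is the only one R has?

serial

Serial: yes — every world has a successor (e.g. s R t).
Symmetric: no — s R t but not t R s.
Transitive: no — s R t and t R u, but not s R u.
Euclidean: no — s R t and s R w, but not t R w.
Only serial holds.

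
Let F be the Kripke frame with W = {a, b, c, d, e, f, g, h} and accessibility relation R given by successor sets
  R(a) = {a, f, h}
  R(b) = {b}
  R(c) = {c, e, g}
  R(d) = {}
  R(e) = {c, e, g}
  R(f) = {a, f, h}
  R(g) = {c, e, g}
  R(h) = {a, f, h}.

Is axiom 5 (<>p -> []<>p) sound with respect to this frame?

Yes

Axiom 5 corresponds to the accessibility relation being Euclidean.
Euclidean: yes — any two successors of a common world are R-related.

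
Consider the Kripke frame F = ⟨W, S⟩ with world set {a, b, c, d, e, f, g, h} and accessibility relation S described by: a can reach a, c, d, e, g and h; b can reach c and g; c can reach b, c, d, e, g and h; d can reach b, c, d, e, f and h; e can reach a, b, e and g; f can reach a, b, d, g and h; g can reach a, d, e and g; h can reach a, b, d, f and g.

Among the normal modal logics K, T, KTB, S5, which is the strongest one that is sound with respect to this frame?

Reflexive (axiom T): no — b is not related to itself.
Symmetric (axiom B): no — a S c but not c S a.
Euclidean (axiom 5): no — a S d and a S g, but not d S g.
So F validates K; T would additionally require S to be reflexive. The strongest is K.

K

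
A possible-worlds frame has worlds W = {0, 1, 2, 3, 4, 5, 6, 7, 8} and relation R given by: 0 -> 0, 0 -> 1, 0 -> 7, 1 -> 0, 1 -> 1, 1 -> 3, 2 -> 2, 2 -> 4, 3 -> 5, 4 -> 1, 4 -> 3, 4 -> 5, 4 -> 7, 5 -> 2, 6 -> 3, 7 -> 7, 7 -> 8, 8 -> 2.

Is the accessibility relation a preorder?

Reflexive: no — 3 is not related to itself.
Transitive: no — 0 R 1 and 1 R 3, but not 0 R 3.
So R is not a preorder.

No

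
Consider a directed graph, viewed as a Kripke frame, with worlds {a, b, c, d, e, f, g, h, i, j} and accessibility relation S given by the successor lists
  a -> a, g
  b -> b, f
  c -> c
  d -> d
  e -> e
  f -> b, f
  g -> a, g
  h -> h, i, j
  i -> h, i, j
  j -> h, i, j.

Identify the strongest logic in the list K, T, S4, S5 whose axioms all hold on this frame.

Reflexive (axiom T): yes — every world is S-related to itself.
Transitive (axiom 4): yes — every two-step S-path is closed by a direct edge.
Euclidean (axiom 5): yes — any two successors of a common world are S-related.
So F validates K, T, S4, S5. The strongest is S5.

S5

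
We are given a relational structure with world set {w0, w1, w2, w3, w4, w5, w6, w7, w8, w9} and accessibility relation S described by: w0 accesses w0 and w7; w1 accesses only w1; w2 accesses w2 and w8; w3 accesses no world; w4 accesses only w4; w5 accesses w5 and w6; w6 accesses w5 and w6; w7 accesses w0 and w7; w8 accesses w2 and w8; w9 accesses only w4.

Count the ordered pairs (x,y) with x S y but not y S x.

1

Enumerating: (w9,w4).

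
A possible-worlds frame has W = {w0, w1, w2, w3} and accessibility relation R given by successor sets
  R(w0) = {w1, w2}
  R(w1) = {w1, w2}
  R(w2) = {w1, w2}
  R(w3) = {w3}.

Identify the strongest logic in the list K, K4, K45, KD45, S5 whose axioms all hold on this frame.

KD45

Transitive (axiom 4): yes — every two-step R-path is closed by a direct edge.
Euclidean (axiom 5): yes — any two successors of a common world are R-related.
Serial (axiom D): yes — every world has a successor (e.g. w0 R w1).
Reflexive (axiom T): no — w0 is not related to itself.
So F validates K, K4, K45, KD45; S5 would additionally require R to be reflexive. The strongest is KD45.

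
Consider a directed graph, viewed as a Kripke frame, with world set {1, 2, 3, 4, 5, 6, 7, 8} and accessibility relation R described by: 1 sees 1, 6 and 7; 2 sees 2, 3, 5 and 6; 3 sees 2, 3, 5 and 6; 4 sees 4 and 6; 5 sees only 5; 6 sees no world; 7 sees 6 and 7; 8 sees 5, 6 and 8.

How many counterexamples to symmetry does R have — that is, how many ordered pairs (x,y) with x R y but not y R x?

10

Enumerating: (1,6), (1,7), (2,5), (2,6), (3,5), (3,6), (4,6), (7,6), (8,5), (8,6).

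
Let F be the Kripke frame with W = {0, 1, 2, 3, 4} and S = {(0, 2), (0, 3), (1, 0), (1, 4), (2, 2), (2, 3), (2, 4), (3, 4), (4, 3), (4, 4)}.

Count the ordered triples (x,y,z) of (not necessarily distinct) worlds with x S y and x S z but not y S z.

9

Enumerating: (0,3,2), (0,3,3), (1,0,0), (1,0,4), (1,4,0), (2,3,2), (2,3,3), (2,4,2), (4,3,3).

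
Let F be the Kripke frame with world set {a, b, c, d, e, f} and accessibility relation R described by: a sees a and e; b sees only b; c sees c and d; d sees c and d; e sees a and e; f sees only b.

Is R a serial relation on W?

Serial: yes — every world has a successor (e.g. a R a).

Yes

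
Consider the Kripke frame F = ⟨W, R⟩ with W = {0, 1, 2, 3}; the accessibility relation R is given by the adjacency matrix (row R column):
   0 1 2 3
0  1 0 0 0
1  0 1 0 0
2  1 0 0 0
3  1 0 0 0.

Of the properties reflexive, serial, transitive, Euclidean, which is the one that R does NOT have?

Reflexive: no — 2 is not related to itself.
Serial: yes — every world has a successor (e.g. 0 R 0).
Transitive: yes — every two-step R-path is closed by a direct edge.
Euclidean: yes — any two successors of a common world are R-related.
Only reflexive fails.

reflexive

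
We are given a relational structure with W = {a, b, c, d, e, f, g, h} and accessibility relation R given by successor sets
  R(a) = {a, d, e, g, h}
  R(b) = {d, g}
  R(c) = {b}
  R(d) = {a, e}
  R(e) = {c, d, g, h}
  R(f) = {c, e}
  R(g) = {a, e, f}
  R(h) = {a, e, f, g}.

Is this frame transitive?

No

Transitive: no — a R e and e R c, but not a R c.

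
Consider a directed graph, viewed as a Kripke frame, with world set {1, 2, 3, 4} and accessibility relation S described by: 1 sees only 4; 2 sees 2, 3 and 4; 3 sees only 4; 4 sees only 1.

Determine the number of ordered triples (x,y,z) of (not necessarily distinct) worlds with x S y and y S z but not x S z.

4

Enumerating: (1,4,1), (2,4,1), (3,4,1), (4,1,4).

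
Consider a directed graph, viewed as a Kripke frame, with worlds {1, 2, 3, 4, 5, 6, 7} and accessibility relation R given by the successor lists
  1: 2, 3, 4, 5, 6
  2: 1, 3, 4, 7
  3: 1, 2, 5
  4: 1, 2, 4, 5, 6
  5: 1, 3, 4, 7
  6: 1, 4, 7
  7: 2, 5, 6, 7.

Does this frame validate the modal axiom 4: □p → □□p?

No

Axiom 4 corresponds to the accessibility relation being transitive.
Transitive: no — 1 R 2 and 2 R 7, but not 1 R 7.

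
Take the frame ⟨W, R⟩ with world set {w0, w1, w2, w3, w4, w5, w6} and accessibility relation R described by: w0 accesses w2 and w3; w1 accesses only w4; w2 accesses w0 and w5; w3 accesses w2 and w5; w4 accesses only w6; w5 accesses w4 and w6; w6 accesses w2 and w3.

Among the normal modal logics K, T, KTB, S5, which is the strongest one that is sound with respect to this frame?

Reflexive (axiom T): no — w0 is not related to itself.
Symmetric (axiom B): no — w0 R w3 but not w3 R w0.
Euclidean (axiom 5): no — w0 R w2 and w0 R w3, but not w2 R w3.
So F validates K; T would additionally require R to be reflexive. The strongest is K.

K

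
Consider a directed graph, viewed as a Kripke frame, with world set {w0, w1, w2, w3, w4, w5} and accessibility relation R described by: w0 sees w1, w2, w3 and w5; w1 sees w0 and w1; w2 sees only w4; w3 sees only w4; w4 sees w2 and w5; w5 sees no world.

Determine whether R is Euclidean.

No

Euclidean: no — w0 R w1 and w0 R w2, but not w1 R w2.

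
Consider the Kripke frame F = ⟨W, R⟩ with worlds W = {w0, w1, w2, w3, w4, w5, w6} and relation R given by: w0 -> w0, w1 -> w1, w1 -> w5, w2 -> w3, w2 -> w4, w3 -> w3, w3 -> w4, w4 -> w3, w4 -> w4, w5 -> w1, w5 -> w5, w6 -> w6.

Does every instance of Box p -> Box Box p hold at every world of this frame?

Yes

By correspondence theory, 4 is valid on a frame iff R is transitive.
Transitive: yes — every two-step R-path is closed by a direct edge.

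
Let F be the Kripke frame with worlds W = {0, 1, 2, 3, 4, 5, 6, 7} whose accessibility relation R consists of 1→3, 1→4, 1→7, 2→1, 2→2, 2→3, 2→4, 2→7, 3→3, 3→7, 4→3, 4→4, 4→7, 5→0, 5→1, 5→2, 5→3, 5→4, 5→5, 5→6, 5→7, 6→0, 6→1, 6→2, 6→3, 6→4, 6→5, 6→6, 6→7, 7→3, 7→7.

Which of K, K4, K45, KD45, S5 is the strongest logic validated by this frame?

Transitive (axiom 4): yes — every two-step R-path is closed by a direct edge.
Euclidean (axiom 5): no — 1 R 3 and 1 R 4, but not 3 R 4.
Serial (axiom D): no — 0 has no R-successor.
Reflexive (axiom T): no — 0 is not related to itself.
So F validates K, K4; K45 would additionally require R to be Euclidean. The strongest is K4.

K4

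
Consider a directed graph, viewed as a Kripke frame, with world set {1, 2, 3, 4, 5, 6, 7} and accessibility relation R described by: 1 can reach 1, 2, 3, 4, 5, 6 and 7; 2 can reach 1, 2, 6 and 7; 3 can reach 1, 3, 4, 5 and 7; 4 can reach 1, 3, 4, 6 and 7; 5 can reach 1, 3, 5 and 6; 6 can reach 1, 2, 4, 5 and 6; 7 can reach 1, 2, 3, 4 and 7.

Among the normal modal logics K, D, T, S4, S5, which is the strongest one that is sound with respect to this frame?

Serial (axiom D): yes — every world has a successor (e.g. 1 R 1).
Reflexive (axiom T): yes — every world is R-related to itself.
Transitive (axiom 4): no — 2 R 1 and 1 R 3, but not 2 R 3.
Euclidean (axiom 5): no — 1 R 2 and 1 R 3, but not 2 R 3.
So F validates K, D, T; S4 would additionally require R to be transitive. The strongest is T.

T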